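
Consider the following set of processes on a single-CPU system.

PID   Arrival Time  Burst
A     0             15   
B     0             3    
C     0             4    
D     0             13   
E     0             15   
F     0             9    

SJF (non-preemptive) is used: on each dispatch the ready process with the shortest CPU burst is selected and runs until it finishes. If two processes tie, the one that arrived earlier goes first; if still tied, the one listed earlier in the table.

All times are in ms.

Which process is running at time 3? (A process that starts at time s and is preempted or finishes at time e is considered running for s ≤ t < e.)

C

Gantt: | B 0-3 | C 3-7 | F 7-16 | D 16-29 | A 29-44 | E 44-59 |
Completion: A=44  B=3  C=7  D=29  E=59  F=16
Turnaround (C−A): A=44  B=3  C=7  D=29  E=59  F=16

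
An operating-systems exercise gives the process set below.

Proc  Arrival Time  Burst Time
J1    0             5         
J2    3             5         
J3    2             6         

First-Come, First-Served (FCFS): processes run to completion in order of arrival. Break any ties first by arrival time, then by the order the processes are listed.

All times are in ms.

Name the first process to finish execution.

J1

Gantt: | J1 0-5 | J3 5-11 | J2 11-16 |
Completion: J1=5  J2=16  J3=11
Finish order: J1 → J3 → J2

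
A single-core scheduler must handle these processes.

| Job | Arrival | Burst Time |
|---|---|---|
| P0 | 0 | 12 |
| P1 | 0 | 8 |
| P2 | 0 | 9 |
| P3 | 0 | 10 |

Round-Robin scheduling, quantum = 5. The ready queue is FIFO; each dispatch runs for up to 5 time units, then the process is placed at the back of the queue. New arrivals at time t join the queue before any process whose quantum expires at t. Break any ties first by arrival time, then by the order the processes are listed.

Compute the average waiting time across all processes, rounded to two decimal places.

24.25

Schedule: | P0 0-5 | P1 5-10 | P2 10-15 | P3 15-20 | P0 20-25 | P1 25-28 | P2 28-32 | P3 32-37 | P0 37-39 |
Completion: P0=39  P1=28  P2=32  P3=37
Turnaround (C−A): P0=39  P1=28  P2=32  P3=37
Waiting times: P0=27, P1=20, P2=23, P3=27
Average waiting = (27+20+23+27) / 4 = 97/4 = 24.25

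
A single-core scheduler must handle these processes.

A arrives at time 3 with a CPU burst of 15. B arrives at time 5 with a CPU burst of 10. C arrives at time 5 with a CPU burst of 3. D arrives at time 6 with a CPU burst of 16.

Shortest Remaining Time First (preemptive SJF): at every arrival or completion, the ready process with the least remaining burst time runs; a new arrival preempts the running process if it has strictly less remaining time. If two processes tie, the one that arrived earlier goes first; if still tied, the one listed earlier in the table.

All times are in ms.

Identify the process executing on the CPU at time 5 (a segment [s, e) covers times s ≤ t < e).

C

Gantt: | idle 0-3 | A 3-5 | C 5-8 | B 8-18 | A 18-31 | D 31-47 |
Completion: A=31  B=18  C=8  D=47
Turnaround (C−A): A=28  B=13  C=3  D=41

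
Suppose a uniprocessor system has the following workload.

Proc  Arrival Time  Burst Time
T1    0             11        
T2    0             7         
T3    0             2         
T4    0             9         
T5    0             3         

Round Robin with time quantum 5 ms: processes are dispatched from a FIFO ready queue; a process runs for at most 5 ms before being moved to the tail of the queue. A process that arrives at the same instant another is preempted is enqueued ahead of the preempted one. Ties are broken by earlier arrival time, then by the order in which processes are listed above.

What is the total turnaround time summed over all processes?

122

Timeline: | T1 0-5 | T2 5-10 | T3 10-12 | T4 12-17 | T5 17-20 | T1 20-25 | T2 25-27 | T4 27-31 | T1 31-32 |
Completion: T1=32  T2=27  T3=12  T4=31  T5=20
Turnaround = completion − arrival: T1=32, T2=27, T3=12, T4=31, T5=20
Total turnaround = 32 + 27 + 12 + 31 + 20 = 122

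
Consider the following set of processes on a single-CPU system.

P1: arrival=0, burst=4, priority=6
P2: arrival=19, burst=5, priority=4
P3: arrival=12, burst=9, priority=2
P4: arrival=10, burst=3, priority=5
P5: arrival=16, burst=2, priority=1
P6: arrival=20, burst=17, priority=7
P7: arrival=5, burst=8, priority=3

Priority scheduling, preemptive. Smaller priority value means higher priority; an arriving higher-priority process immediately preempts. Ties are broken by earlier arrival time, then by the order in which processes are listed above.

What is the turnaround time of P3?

Gantt: | P1 0-4 | idle 4-5 | P7 5-12 | P3 12-16 | P5 16-18 | P3 18-23 | P7 23-24 | P2 24-29 | P4 29-32 | P6 32-49 |
Completion: P1=4  P2=29  P3=23  P4=32  P5=18  P6=49  P7=24
Turnaround (C−A): P1=4  P2=10  P3=11  P4=22  P5=2  P6=29  P7=19
Turnaround(P3) = completion − arrival = 23 − 12 = 11

11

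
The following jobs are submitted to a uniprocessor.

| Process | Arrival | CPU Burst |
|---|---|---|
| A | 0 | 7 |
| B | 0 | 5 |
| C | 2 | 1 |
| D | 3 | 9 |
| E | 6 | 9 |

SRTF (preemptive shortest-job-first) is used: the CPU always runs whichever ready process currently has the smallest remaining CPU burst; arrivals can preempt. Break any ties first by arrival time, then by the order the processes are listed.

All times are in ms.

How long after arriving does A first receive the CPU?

6

Schedule: | B 0-2 | C 2-3 | B 3-6 | A 6-13 | D 13-22 | E 22-31 |
Completion: A=13  B=6  C=3  D=22  E=31
Response(A) = first start − arrival = 6 − 0 = 6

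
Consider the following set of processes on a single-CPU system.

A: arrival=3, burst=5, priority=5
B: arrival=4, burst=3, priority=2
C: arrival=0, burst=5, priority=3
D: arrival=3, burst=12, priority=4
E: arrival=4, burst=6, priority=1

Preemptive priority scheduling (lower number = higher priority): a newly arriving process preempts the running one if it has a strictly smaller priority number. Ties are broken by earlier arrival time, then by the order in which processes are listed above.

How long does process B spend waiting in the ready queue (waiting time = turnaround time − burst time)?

6

Schedule: | C 0-4 | E 4-10 | B 10-13 | C 13-14 | D 14-26 | A 26-31 |
Completion: A=31  B=13  C=14  D=26  E=10
Turnaround (C−A): A=28  B=9  C=14  D=23  E=6
Waiting(B) = turnaround − burst = 9 − 3 = 6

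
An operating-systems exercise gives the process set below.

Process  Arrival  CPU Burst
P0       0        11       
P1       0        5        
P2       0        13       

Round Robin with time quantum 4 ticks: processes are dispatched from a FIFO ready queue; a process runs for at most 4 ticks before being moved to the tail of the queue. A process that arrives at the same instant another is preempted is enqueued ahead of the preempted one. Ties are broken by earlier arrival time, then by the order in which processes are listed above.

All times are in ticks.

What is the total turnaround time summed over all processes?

Schedule: | P0 0-4 | P1 4-8 | P2 8-12 | P0 12-16 | P1 16-17 | P2 17-21 | P0 21-24 | P2 24-29 |
Completion: P0=24  P1=17  P2=29
Turnaround (C−A): P0=24  P1=17  P2=29
Turnaround = completion − arrival: P0=24, P1=17, P2=29
Total turnaround = 24 + 17 + 29 = 70

70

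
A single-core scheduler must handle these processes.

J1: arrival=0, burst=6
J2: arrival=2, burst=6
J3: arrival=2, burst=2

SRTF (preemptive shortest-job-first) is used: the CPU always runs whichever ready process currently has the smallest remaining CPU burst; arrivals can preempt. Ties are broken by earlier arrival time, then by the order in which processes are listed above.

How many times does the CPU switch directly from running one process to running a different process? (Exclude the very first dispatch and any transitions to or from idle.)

Schedule: | J1 0-2 | J3 2-4 | J1 4-8 | J2 8-14 |
Completion: J1=8  J2=14  J3=4
Turnaround (C−A): J1=8  J2=12  J3=2

3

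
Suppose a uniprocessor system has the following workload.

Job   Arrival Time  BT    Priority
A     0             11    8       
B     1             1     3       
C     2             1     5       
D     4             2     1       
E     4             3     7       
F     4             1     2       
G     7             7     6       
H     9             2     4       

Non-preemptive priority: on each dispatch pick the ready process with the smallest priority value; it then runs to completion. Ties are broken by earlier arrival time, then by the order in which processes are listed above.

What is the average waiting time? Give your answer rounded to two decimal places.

10.25

Gantt: | A 0-11 | D 11-13 | F 13-14 | B 14-15 | H 15-17 | C 17-18 | G 18-25 | E 25-28 |
Completion: A=11  B=15  C=18  D=13  E=28  F=14  G=25  H=17
Waiting times: A=0, B=13, C=15, D=7, E=21, F=9, G=11, H=6
Average waiting = (0+13+15+7+21+9+11+6) / 8 = 82/8 = 10.25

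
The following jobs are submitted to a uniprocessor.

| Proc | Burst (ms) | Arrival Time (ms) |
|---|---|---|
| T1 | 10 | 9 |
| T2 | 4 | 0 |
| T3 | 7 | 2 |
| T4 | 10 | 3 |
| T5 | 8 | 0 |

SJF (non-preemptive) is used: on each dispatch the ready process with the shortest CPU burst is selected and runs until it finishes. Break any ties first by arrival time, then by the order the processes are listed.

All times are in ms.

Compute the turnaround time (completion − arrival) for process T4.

Timeline: | T2 0-4 | T3 4-11 | T5 11-19 | T4 19-29 | T1 29-39 |
Completion: T1=39  T2=4  T3=11  T4=29  T5=19
Turnaround(T4) = completion − arrival = 29 − 3 = 26

26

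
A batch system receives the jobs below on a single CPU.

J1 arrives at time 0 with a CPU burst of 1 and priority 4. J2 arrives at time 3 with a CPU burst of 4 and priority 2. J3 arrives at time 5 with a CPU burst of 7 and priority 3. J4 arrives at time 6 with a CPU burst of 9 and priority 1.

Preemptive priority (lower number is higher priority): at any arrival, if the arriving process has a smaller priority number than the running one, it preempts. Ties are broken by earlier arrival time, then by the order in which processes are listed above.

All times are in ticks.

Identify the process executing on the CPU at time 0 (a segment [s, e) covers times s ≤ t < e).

Gantt: | J1 0-1 | idle 1-3 | J2 3-6 | J4 6-15 | J2 15-16 | J3 16-23 |
Completion: J1=1  J2=16  J3=23  J4=15

J1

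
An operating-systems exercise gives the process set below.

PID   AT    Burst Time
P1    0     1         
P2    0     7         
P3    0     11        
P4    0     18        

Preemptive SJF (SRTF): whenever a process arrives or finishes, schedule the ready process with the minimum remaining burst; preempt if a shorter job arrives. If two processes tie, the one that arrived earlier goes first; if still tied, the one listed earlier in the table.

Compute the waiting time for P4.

Schedule: | P1 0-1 | P2 1-8 | P3 8-19 | P4 19-37 |
Completion: P1=1  P2=8  P3=19  P4=37
Waiting(P4) = turnaround − burst = 37 − 18 = 19

19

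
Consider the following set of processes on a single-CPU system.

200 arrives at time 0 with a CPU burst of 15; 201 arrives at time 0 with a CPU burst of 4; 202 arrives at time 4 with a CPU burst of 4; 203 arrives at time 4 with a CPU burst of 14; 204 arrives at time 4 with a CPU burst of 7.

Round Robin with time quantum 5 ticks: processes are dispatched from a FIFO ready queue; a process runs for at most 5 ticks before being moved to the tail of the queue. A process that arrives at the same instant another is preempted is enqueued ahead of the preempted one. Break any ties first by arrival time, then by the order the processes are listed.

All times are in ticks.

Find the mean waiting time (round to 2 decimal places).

17.00

Gantt: | 200 0-5 | 201 5-9 | 202 9-13 | 203 13-18 | 204 18-23 | 200 23-28 | 203 28-33 | 204 33-35 | 200 35-40 | 203 40-44 |
Completion: 200=40  201=9  202=13  203=44  204=35
Turnaround (C−A): 200=40  201=9  202=9  203=40  204=31
Waiting times: 200=25, 201=5, 202=5, 203=26, 204=24
Average waiting = (25+5+5+26+24) / 5 = 85/5 = 17.00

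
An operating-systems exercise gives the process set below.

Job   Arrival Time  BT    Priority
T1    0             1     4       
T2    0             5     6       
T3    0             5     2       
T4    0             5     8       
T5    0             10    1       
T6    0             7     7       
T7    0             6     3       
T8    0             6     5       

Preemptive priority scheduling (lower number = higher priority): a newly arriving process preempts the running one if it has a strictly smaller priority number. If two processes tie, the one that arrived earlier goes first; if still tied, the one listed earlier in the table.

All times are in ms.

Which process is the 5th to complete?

T8

Timeline: | T5 0-10 | T3 10-15 | T7 15-21 | T1 21-22 | T8 22-28 | T2 28-33 | T6 33-40 | T4 40-45 |
Completion: T1=22  T2=33  T3=15  T4=45  T5=10  T6=40  T7=21  T8=28
Turnaround (C−A): T1=22  T2=33  T3=15  T4=45  T5=10  T6=40  T7=21  T8=28
Finish order: T5 → T3 → T7 → T1 → T8 → T2 → T6 → T4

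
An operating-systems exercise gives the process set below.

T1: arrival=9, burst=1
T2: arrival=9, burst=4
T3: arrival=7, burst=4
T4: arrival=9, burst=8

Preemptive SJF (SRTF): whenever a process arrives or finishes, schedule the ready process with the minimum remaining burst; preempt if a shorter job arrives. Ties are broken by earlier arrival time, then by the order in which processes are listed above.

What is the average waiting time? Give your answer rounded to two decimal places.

2.75

Timeline: | idle 0-7 | T3 7-9 | T1 9-10 | T3 10-12 | T2 12-16 | T4 16-24 |
Completion: T1=10  T2=16  T3=12  T4=24
Turnaround (C−A): T1=1  T2=7  T3=5  T4=15
Waiting times: T1=0, T2=3, T3=1, T4=7
Average waiting = (0+3+1+7) / 4 = 11/4 = 2.75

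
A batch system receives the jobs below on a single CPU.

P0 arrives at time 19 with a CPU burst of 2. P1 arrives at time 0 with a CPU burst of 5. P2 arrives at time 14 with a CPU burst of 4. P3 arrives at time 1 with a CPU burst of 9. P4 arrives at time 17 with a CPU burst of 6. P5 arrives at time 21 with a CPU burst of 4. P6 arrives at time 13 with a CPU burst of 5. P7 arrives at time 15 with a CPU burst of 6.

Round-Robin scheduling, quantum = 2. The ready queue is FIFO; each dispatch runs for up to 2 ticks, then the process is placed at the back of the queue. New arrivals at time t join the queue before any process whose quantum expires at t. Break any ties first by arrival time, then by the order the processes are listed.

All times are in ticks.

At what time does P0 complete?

Schedule: | P1 0-2 | P3 2-4 | P1 4-6 | P3 6-8 | P1 8-9 | P3 9-13 | P6 13-15 | P3 15-16 | P2 16-18 | P7 18-20 | P6 20-22 | P4 22-24 | P2 24-26 | P0 26-28 | P7 28-30 | P5 30-32 | P6 32-33 | P4 33-35 | P7 35-37 | P5 37-39 | P4 39-41 |
Completion: P0=28  P1=9  P2=26  P3=16  P4=41  P5=39  P6=33  P7=37

28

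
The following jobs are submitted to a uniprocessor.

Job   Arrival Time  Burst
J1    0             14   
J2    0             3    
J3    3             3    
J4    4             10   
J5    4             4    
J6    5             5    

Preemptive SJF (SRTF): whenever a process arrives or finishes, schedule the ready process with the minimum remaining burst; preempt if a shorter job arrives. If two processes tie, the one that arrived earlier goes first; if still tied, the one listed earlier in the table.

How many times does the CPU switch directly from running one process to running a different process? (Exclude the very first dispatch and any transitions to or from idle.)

Timeline: | J2 0-3 | J3 3-6 | J5 6-10 | J6 10-15 | J4 15-25 | J1 25-39 |
Completion: J1=39  J2=3  J3=6  J4=25  J5=10  J6=15

5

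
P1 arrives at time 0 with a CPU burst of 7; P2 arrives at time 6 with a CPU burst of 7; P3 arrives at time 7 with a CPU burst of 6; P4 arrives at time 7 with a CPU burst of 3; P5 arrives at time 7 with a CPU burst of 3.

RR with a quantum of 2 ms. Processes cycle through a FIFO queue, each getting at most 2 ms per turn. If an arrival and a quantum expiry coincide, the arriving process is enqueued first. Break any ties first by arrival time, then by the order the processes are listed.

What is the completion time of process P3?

Gantt: | P1 0-6 | P2 6-8 | P1 8-9 | P3 9-11 | P4 11-13 | P5 13-15 | P2 15-17 | P3 17-19 | P4 19-20 | P5 20-21 | P2 21-23 | P3 23-25 | P2 25-26 |
Completion: P1=9  P2=26  P3=25  P4=20  P5=21

25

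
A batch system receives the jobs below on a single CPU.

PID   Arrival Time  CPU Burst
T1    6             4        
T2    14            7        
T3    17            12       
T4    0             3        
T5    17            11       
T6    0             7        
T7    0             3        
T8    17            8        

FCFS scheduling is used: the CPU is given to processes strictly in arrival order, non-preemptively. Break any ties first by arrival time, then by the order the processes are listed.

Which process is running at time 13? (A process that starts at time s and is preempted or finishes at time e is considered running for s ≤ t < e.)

Schedule: | T4 0-3 | T6 3-10 | T7 10-13 | T1 13-17 | T2 17-24 | T3 24-36 | T5 36-47 | T8 47-55 |
Completion: T1=17  T2=24  T3=36  T4=3  T5=47  T6=10  T7=13  T8=55
Turnaround (C−A): T1=11  T2=10  T3=19  T4=3  T5=30  T6=10  T7=13  T8=38

T1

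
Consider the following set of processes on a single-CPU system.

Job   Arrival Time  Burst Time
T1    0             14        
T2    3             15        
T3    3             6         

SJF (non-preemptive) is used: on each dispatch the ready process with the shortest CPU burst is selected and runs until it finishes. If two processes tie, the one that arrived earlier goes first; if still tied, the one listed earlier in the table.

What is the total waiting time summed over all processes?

Gantt: | T1 0-14 | T3 14-20 | T2 20-35 |
Completion: T1=14  T2=35  T3=20
Turnaround (C−A): T1=14  T2=32  T3=17
Waiting = turnaround − burst: T1=0, T2=17, T3=11
Total waiting = 0 + 17 + 11 = 28

28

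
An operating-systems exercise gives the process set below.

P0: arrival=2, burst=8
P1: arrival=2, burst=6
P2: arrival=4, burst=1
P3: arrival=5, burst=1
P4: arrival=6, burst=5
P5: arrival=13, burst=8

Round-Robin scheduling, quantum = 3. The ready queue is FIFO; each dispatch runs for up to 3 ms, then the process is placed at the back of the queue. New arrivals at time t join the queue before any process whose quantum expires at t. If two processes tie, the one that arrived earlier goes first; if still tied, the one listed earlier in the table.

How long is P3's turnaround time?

5

Gantt: | idle 0-2 | P0 2-5 | P1 5-8 | P2 8-9 | P3 9-10 | P0 10-13 | P4 13-16 | P1 16-19 | P5 19-22 | P0 22-24 | P4 24-26 | P5 26-31 |
Completion: P0=24  P1=19  P2=9  P3=10  P4=26  P5=31
Turnaround (C−A): P0=22  P1=17  P2=5  P3=5  P4=20  P5=18
Turnaround(P3) = completion − arrival = 10 − 5 = 5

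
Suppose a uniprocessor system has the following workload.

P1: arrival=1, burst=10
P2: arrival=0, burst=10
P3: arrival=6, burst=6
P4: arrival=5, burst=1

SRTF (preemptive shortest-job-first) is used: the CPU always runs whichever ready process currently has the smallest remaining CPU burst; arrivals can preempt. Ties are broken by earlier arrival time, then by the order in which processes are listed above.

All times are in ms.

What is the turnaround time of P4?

1

Timeline: | P2 0-5 | P4 5-6 | P2 6-11 | P3 11-17 | P1 17-27 |
Completion: P1=27  P2=11  P3=17  P4=6
Turnaround(P4) = completion − arrival = 6 − 5 = 1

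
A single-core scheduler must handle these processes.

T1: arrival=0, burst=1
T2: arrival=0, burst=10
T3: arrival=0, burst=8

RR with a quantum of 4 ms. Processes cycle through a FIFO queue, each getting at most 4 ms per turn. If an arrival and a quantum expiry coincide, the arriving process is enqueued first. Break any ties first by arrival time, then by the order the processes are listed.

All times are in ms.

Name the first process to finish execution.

T1

Schedule: | T1 0-1 | T2 1-5 | T3 5-9 | T2 9-13 | T3 13-17 | T2 17-19 |
Completion: T1=1  T2=19  T3=17
Finish order: T1 → T3 → T2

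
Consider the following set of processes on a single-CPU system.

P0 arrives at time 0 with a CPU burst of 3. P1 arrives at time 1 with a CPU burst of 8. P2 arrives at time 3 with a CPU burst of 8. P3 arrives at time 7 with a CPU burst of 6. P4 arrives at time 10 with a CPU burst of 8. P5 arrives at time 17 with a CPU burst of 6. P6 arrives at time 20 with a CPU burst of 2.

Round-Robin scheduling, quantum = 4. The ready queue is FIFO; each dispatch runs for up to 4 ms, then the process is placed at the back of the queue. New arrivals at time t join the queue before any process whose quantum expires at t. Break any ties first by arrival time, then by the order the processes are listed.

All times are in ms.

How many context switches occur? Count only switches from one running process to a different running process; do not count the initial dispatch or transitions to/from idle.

Gantt: | P0 0-3 | P1 3-7 | P2 7-11 | P3 11-15 | P1 15-19 | P4 19-23 | P2 23-27 | P3 27-29 | P5 29-33 | P6 33-35 | P4 35-39 | P5 39-41 |
Completion: P0=3  P1=19  P2=27  P3=29  P4=39  P5=41  P6=35
Turnaround (C−A): P0=3  P1=18  P2=24  P3=22  P4=29  P5=24  P6=15

11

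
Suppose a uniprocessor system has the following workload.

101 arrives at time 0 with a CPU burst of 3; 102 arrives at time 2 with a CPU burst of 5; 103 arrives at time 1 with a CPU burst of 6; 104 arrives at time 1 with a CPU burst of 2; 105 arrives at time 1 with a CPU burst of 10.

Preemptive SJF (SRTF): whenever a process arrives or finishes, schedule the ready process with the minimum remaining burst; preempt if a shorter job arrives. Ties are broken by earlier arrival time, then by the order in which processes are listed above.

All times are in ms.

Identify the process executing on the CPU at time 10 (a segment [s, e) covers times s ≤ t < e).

103

Timeline: | 101 0-3 | 104 3-5 | 102 5-10 | 103 10-16 | 105 16-26 |
Completion: 101=3  102=10  103=16  104=5  105=26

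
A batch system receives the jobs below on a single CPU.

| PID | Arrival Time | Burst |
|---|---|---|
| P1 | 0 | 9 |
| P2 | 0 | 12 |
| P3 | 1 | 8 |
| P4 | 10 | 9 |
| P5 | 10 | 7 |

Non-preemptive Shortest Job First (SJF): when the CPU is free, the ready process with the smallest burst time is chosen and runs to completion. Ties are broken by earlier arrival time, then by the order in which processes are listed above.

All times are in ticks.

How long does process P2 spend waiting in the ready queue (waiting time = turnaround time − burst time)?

33

Schedule: | P1 0-9 | P3 9-17 | P5 17-24 | P4 24-33 | P2 33-45 |
Completion: P1=9  P2=45  P3=17  P4=33  P5=24
Turnaround (C−A): P1=9  P2=45  P3=16  P4=23  P5=14
Waiting(P2) = turnaround − burst = 45 − 12 = 33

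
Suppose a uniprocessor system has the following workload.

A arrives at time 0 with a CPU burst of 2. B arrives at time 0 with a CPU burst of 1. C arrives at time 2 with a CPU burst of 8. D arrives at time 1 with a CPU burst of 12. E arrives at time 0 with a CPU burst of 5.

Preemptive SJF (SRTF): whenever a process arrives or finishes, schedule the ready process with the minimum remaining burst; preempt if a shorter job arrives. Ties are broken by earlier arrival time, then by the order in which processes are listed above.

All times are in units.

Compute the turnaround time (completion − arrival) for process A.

3

Timeline: | B 0-1 | A 1-3 | E 3-8 | C 8-16 | D 16-28 |
Completion: A=3  B=1  C=16  D=28  E=8
Turnaround (C−A): A=3  B=1  C=14  D=27  E=8
Turnaround(A) = completion − arrival = 3 − 0 = 3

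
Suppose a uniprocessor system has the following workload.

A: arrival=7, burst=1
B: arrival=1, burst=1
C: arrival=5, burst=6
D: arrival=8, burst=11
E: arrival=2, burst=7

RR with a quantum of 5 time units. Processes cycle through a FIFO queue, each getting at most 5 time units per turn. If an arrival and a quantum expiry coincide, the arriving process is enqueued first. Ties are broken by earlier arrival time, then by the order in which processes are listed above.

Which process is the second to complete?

A

Gantt: | idle 0-1 | B 1-2 | E 2-7 | C 7-12 | A 12-13 | E 13-15 | D 15-20 | C 20-21 | D 21-27 |
Completion: A=13  B=2  C=21  D=27  E=15
Finish order: B → A → E → C → D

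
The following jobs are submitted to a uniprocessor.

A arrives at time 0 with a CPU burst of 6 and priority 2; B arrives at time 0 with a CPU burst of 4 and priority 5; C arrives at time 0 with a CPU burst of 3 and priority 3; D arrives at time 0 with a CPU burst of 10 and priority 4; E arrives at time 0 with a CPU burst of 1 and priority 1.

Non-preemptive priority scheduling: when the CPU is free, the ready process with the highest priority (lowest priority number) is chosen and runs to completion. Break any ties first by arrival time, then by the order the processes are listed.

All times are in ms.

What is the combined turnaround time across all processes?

62

Gantt: | E 0-1 | A 1-7 | C 7-10 | D 10-20 | B 20-24 |
Completion: A=7  B=24  C=10  D=20  E=1
Turnaround = completion − arrival: A=7, B=24, C=10, D=20, E=1
Total turnaround = 7 + 24 + 10 + 20 + 1 = 62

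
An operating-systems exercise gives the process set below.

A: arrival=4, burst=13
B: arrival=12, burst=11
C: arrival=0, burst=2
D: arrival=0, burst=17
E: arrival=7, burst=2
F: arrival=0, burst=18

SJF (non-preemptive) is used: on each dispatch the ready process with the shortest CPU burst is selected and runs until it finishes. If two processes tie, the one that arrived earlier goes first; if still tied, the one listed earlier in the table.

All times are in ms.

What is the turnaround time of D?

19

Timeline: | C 0-2 | D 2-19 | E 19-21 | B 21-32 | A 32-45 | F 45-63 |
Completion: A=45  B=32  C=2  D=19  E=21  F=63
Turnaround(D) = completion − arrival = 19 − 0 = 19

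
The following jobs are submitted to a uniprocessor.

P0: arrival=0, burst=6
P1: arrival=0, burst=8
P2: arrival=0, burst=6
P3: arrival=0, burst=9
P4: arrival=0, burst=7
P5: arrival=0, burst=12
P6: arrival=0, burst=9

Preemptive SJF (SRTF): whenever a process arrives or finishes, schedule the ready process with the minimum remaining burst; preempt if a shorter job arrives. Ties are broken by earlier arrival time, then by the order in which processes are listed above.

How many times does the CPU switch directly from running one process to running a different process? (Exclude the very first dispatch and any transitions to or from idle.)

Gantt: | P0 0-6 | P2 6-12 | P4 12-19 | P1 19-27 | P3 27-36 | P6 36-45 | P5 45-57 |
Completion: P0=6  P1=27  P2=12  P3=36  P4=19  P5=57  P6=45
Turnaround (C−A): P0=6  P1=27  P2=12  P3=36  P4=19  P5=57  P6=45

6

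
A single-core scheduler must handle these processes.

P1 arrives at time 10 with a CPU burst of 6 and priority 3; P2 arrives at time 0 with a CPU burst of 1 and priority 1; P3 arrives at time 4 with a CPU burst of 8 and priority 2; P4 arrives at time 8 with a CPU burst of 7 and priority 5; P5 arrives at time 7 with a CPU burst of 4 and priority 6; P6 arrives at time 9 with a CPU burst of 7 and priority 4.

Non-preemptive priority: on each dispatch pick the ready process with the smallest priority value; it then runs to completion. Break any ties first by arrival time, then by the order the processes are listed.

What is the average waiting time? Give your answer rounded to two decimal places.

8.83

Timeline: | P2 0-1 | idle 1-4 | P3 4-12 | P1 12-18 | P6 18-25 | P4 25-32 | P5 32-36 |
Completion: P1=18  P2=1  P3=12  P4=32  P5=36  P6=25
Waiting times: P1=2, P2=0, P3=0, P4=17, P5=25, P6=9
Average waiting = (2+0+0+17+25+9) / 6 = 53/6 = 8.83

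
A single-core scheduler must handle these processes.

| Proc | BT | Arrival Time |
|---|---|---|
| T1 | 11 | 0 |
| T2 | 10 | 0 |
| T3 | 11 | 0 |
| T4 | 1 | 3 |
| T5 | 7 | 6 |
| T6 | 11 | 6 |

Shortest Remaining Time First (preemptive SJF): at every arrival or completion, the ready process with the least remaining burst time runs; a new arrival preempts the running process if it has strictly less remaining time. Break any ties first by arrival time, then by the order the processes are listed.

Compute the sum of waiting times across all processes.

Gantt: | T2 0-3 | T4 3-4 | T2 4-11 | T5 11-18 | T1 18-29 | T3 29-40 | T6 40-51 |
Completion: T1=29  T2=11  T3=40  T4=4  T5=18  T6=51
Waiting = turnaround − burst: T1=18, T2=1, T3=29, T4=0, T5=5, T6=34
Total waiting = 18 + 1 + 29 + 0 + 5 + 34 = 87

87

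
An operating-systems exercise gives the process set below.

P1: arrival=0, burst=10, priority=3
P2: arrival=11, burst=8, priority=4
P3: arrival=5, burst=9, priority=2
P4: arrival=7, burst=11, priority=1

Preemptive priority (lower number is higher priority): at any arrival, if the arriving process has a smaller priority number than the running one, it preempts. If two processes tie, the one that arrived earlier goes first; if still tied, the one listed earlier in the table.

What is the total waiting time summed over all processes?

50

Gantt: | P1 0-5 | P3 5-7 | P4 7-18 | P3 18-25 | P1 25-30 | P2 30-38 |
Completion: P1=30  P2=38  P3=25  P4=18
Waiting = turnaround − burst: P1=20, P2=19, P3=11, P4=0
Total waiting = 20 + 19 + 11 + 0 = 50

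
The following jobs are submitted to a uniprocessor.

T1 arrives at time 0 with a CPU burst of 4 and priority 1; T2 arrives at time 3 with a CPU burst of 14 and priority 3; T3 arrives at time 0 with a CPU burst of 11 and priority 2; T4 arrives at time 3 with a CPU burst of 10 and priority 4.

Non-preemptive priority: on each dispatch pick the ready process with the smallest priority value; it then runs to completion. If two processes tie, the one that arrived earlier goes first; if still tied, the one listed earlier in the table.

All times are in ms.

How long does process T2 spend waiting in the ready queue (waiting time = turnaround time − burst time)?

Schedule: | T1 0-4 | T3 4-15 | T2 15-29 | T4 29-39 |
Completion: T1=4  T2=29  T3=15  T4=39
Waiting(T2) = turnaround − burst = 26 − 14 = 12

12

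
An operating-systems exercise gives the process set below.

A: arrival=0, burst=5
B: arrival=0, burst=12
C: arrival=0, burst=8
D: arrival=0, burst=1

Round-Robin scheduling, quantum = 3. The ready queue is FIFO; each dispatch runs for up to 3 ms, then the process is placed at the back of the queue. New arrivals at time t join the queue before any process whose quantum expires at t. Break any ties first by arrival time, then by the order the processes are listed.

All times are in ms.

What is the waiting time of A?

Timeline: | A 0-3 | B 3-6 | C 6-9 | D 9-10 | A 10-12 | B 12-15 | C 15-18 | B 18-21 | C 21-23 | B 23-26 |
Completion: A=12  B=26  C=23  D=10
Turnaround (C−A): A=12  B=26  C=23  D=10
Waiting(A) = turnaround − burst = 12 − 5 = 7

7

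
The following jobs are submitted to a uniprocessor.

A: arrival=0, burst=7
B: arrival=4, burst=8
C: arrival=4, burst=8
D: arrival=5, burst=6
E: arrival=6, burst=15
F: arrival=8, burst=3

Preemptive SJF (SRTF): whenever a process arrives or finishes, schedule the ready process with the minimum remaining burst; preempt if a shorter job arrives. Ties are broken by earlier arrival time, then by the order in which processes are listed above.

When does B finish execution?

Timeline: | A 0-7 | D 7-8 | F 8-11 | D 11-16 | B 16-24 | C 24-32 | E 32-47 |
Completion: A=7  B=24  C=32  D=16  E=47  F=11

24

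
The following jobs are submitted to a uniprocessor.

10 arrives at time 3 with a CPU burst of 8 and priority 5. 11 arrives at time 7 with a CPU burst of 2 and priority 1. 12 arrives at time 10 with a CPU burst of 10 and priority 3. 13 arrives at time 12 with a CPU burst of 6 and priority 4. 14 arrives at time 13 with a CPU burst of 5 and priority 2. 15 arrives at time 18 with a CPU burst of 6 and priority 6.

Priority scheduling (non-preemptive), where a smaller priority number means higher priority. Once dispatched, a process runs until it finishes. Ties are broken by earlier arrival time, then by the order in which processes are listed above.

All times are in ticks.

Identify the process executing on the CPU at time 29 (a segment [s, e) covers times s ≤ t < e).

Schedule: | idle 0-3 | 10 3-11 | 11 11-13 | 14 13-18 | 12 18-28 | 13 28-34 | 15 34-40 |
Completion: 10=11  11=13  12=28  13=34  14=18  15=40
Turnaround (C−A): 10=8  11=6  12=18  13=22  14=5  15=22

13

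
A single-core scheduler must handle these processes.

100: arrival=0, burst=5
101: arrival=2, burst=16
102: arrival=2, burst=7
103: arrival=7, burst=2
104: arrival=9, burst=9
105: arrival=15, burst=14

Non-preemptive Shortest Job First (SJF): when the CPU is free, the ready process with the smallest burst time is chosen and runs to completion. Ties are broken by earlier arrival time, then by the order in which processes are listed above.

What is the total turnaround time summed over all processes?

109

Gantt: | 100 0-5 | 102 5-12 | 103 12-14 | 104 14-23 | 105 23-37 | 101 37-53 |
Completion: 100=5  101=53  102=12  103=14  104=23  105=37
Turnaround = completion − arrival: 100=5, 101=51, 102=10, 103=7, 104=14, 105=22
Total turnaround = 5 + 51 + 10 + 7 + 14 + 22 = 109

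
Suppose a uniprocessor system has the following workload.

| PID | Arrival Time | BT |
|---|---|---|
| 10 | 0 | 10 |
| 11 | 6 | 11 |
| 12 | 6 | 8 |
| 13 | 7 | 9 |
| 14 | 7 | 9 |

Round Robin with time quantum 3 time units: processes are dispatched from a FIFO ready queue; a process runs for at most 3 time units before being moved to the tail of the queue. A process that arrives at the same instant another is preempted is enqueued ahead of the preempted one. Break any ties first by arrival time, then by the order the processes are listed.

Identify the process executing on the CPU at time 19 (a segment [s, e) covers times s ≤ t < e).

14

Timeline: | 10 0-6 | 11 6-9 | 12 9-12 | 10 12-15 | 13 15-18 | 14 18-21 | 11 21-24 | 12 24-27 | 10 27-28 | 13 28-31 | 14 31-34 | 11 34-37 | 12 37-39 | 13 39-42 | 14 42-45 | 11 45-47 |
Completion: 10=28  11=47  12=39  13=42  14=45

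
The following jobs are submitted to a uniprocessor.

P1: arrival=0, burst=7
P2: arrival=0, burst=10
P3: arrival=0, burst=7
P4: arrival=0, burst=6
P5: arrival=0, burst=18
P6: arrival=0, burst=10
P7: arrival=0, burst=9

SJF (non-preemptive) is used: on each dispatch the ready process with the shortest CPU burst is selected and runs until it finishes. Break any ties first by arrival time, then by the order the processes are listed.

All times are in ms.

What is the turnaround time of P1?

Schedule: | P4 0-6 | P1 6-13 | P3 13-20 | P7 20-29 | P2 29-39 | P6 39-49 | P5 49-67 |
Completion: P1=13  P2=39  P3=20  P4=6  P5=67  P6=49  P7=29
Turnaround (C−A): P1=13  P2=39  P3=20  P4=6  P5=67  P6=49  P7=29
Turnaround(P1) = completion − arrival = 13 − 0 = 13

13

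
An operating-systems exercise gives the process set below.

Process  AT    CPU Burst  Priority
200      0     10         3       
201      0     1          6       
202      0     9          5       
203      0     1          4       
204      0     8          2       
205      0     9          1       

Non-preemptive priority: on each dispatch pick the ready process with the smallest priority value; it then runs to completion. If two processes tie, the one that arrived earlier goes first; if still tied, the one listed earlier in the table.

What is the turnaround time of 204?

17

Gantt: | 205 0-9 | 204 9-17 | 200 17-27 | 203 27-28 | 202 28-37 | 201 37-38 |
Completion: 200=27  201=38  202=37  203=28  204=17  205=9
Turnaround (C−A): 200=27  201=38  202=37  203=28  204=17  205=9
Turnaround(204) = completion − arrival = 17 − 0 = 17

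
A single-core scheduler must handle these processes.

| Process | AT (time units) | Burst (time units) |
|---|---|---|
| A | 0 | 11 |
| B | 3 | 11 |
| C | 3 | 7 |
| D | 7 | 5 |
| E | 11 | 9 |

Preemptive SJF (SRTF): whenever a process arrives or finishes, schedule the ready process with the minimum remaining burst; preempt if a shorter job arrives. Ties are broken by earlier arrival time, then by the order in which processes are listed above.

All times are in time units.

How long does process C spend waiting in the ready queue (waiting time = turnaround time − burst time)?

0

Gantt: | A 0-3 | C 3-10 | D 10-15 | A 15-23 | E 23-32 | B 32-43 |
Completion: A=23  B=43  C=10  D=15  E=32
Turnaround (C−A): A=23  B=40  C=7  D=8  E=21
Waiting(C) = turnaround − burst = 7 − 7 = 0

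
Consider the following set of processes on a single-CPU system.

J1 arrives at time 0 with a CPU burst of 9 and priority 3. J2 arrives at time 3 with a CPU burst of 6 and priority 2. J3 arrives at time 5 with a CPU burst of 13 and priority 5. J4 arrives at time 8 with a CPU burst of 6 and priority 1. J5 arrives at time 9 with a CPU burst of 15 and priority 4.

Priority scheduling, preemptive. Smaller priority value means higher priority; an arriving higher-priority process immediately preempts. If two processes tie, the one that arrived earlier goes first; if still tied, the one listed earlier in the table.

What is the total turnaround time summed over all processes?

Schedule: | J1 0-3 | J2 3-8 | J4 8-14 | J2 14-15 | J1 15-21 | J5 21-36 | J3 36-49 |
Completion: J1=21  J2=15  J3=49  J4=14  J5=36
Turnaround = completion − arrival: J1=21, J2=12, J3=44, J4=6, J5=27
Total turnaround = 21 + 12 + 44 + 6 + 27 = 110

110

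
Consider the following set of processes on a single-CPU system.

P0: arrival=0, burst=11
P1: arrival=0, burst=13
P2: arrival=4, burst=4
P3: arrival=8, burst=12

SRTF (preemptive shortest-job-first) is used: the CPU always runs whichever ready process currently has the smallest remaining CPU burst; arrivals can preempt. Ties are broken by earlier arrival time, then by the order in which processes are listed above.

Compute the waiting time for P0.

4

Schedule: | P0 0-4 | P2 4-8 | P0 8-15 | P3 15-27 | P1 27-40 |
Completion: P0=15  P1=40  P2=8  P3=27
Turnaround (C−A): P0=15  P1=40  P2=4  P3=19
Waiting(P0) = turnaround − burst = 15 − 11 = 4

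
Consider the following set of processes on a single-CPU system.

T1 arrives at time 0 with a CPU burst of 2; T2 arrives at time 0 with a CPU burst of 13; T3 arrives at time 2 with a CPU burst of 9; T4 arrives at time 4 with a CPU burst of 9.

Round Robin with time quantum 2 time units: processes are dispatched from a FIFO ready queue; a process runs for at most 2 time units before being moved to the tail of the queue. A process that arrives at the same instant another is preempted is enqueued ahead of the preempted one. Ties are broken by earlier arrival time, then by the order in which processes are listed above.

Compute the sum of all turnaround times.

Gantt: | T1 0-2 | T2 2-4 | T3 4-6 | T4 6-8 | T2 8-10 | T3 10-12 | T4 12-14 | T2 14-16 | T3 16-18 | T4 18-20 | T2 20-22 | T3 22-24 | T4 24-26 | T2 26-28 | T3 28-29 | T4 29-30 | T2 30-33 |
Completion: T1=2  T2=33  T3=29  T4=30
Turnaround = completion − arrival: T1=2, T2=33, T3=27, T4=26
Total turnaround = 2 + 33 + 27 + 26 = 88

88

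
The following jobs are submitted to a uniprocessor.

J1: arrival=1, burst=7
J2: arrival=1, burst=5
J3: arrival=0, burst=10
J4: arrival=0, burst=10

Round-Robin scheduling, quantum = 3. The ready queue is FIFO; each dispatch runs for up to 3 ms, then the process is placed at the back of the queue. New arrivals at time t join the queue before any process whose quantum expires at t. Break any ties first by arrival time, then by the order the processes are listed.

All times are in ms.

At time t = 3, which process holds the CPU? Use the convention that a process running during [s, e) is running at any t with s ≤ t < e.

Gantt: | J3 0-3 | J4 3-6 | J1 6-9 | J2 9-12 | J3 12-15 | J4 15-18 | J1 18-21 | J2 21-23 | J3 23-26 | J4 26-29 | J1 29-30 | J3 30-31 | J4 31-32 |
Completion: J1=30  J2=23  J3=31  J4=32
Turnaround (C−A): J1=29  J2=22  J3=31  J4=32

J4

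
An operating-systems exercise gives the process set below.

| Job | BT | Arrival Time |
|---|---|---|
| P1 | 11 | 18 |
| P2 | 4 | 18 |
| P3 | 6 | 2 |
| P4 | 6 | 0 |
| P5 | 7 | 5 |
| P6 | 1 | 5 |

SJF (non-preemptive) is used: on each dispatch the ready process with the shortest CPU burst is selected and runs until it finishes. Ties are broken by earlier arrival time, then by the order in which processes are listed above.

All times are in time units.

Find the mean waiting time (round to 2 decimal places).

3.67

Schedule: | P4 0-6 | P6 6-7 | P3 7-13 | P5 13-20 | P2 20-24 | P1 24-35 |
Completion: P1=35  P2=24  P3=13  P4=6  P5=20  P6=7
Waiting times: P1=6, P2=2, P3=5, P4=0, P5=8, P6=1
Average waiting = (6+2+5+0+8+1) / 6 = 22/6 = 3.67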